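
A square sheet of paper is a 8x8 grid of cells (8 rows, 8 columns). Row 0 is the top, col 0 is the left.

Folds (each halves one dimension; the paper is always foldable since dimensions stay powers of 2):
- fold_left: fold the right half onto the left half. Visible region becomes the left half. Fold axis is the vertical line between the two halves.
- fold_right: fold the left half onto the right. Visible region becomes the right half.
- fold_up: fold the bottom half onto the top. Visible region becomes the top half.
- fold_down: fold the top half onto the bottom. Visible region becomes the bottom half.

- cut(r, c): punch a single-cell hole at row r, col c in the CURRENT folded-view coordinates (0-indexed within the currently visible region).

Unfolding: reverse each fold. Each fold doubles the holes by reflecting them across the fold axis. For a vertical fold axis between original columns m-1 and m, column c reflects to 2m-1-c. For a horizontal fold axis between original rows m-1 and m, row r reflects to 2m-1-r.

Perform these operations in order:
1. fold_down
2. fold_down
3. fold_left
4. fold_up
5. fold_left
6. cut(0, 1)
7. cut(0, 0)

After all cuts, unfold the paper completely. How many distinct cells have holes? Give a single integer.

Answer: 64

Derivation:
Op 1 fold_down: fold axis h@4; visible region now rows[4,8) x cols[0,8) = 4x8
Op 2 fold_down: fold axis h@6; visible region now rows[6,8) x cols[0,8) = 2x8
Op 3 fold_left: fold axis v@4; visible region now rows[6,8) x cols[0,4) = 2x4
Op 4 fold_up: fold axis h@7; visible region now rows[6,7) x cols[0,4) = 1x4
Op 5 fold_left: fold axis v@2; visible region now rows[6,7) x cols[0,2) = 1x2
Op 6 cut(0, 1): punch at orig (6,1); cuts so far [(6, 1)]; region rows[6,7) x cols[0,2) = 1x2
Op 7 cut(0, 0): punch at orig (6,0); cuts so far [(6, 0), (6, 1)]; region rows[6,7) x cols[0,2) = 1x2
Unfold 1 (reflect across v@2): 4 holes -> [(6, 0), (6, 1), (6, 2), (6, 3)]
Unfold 2 (reflect across h@7): 8 holes -> [(6, 0), (6, 1), (6, 2), (6, 3), (7, 0), (7, 1), (7, 2), (7, 3)]
Unfold 3 (reflect across v@4): 16 holes -> [(6, 0), (6, 1), (6, 2), (6, 3), (6, 4), (6, 5), (6, 6), (6, 7), (7, 0), (7, 1), (7, 2), (7, 3), (7, 4), (7, 5), (7, 6), (7, 7)]
Unfold 4 (reflect across h@6): 32 holes -> [(4, 0), (4, 1), (4, 2), (4, 3), (4, 4), (4, 5), (4, 6), (4, 7), (5, 0), (5, 1), (5, 2), (5, 3), (5, 4), (5, 5), (5, 6), (5, 7), (6, 0), (6, 1), (6, 2), (6, 3), (6, 4), (6, 5), (6, 6), (6, 7), (7, 0), (7, 1), (7, 2), (7, 3), (7, 4), (7, 5), (7, 6), (7, 7)]
Unfold 5 (reflect across h@4): 64 holes -> [(0, 0), (0, 1), (0, 2), (0, 3), (0, 4), (0, 5), (0, 6), (0, 7), (1, 0), (1, 1), (1, 2), (1, 3), (1, 4), (1, 5), (1, 6), (1, 7), (2, 0), (2, 1), (2, 2), (2, 3), (2, 4), (2, 5), (2, 6), (2, 7), (3, 0), (3, 1), (3, 2), (3, 3), (3, 4), (3, 5), (3, 6), (3, 7), (4, 0), (4, 1), (4, 2), (4, 3), (4, 4), (4, 5), (4, 6), (4, 7), (5, 0), (5, 1), (5, 2), (5, 3), (5, 4), (5, 5), (5, 6), (5, 7), (6, 0), (6, 1), (6, 2), (6, 3), (6, 4), (6, 5), (6, 6), (6, 7), (7, 0), (7, 1), (7, 2), (7, 3), (7, 4), (7, 5), (7, 6), (7, 7)]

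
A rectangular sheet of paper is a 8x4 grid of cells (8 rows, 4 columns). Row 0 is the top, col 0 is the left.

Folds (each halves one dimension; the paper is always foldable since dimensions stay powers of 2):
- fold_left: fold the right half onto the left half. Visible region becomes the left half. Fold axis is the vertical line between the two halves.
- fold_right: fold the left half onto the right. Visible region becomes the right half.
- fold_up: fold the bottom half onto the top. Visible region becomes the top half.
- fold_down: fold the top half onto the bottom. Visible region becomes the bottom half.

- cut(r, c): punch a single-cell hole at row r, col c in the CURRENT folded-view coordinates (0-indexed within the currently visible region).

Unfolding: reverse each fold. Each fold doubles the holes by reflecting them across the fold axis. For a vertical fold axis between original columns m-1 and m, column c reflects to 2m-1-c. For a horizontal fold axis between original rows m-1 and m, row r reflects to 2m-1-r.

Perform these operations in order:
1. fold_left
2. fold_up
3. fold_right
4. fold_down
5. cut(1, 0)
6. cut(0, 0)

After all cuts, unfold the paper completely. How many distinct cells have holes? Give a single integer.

Op 1 fold_left: fold axis v@2; visible region now rows[0,8) x cols[0,2) = 8x2
Op 2 fold_up: fold axis h@4; visible region now rows[0,4) x cols[0,2) = 4x2
Op 3 fold_right: fold axis v@1; visible region now rows[0,4) x cols[1,2) = 4x1
Op 4 fold_down: fold axis h@2; visible region now rows[2,4) x cols[1,2) = 2x1
Op 5 cut(1, 0): punch at orig (3,1); cuts so far [(3, 1)]; region rows[2,4) x cols[1,2) = 2x1
Op 6 cut(0, 0): punch at orig (2,1); cuts so far [(2, 1), (3, 1)]; region rows[2,4) x cols[1,2) = 2x1
Unfold 1 (reflect across h@2): 4 holes -> [(0, 1), (1, 1), (2, 1), (3, 1)]
Unfold 2 (reflect across v@1): 8 holes -> [(0, 0), (0, 1), (1, 0), (1, 1), (2, 0), (2, 1), (3, 0), (3, 1)]
Unfold 3 (reflect across h@4): 16 holes -> [(0, 0), (0, 1), (1, 0), (1, 1), (2, 0), (2, 1), (3, 0), (3, 1), (4, 0), (4, 1), (5, 0), (5, 1), (6, 0), (6, 1), (7, 0), (7, 1)]
Unfold 4 (reflect across v@2): 32 holes -> [(0, 0), (0, 1), (0, 2), (0, 3), (1, 0), (1, 1), (1, 2), (1, 3), (2, 0), (2, 1), (2, 2), (2, 3), (3, 0), (3, 1), (3, 2), (3, 3), (4, 0), (4, 1), (4, 2), (4, 3), (5, 0), (5, 1), (5, 2), (5, 3), (6, 0), (6, 1), (6, 2), (6, 3), (7, 0), (7, 1), (7, 2), (7, 3)]

Answer: 32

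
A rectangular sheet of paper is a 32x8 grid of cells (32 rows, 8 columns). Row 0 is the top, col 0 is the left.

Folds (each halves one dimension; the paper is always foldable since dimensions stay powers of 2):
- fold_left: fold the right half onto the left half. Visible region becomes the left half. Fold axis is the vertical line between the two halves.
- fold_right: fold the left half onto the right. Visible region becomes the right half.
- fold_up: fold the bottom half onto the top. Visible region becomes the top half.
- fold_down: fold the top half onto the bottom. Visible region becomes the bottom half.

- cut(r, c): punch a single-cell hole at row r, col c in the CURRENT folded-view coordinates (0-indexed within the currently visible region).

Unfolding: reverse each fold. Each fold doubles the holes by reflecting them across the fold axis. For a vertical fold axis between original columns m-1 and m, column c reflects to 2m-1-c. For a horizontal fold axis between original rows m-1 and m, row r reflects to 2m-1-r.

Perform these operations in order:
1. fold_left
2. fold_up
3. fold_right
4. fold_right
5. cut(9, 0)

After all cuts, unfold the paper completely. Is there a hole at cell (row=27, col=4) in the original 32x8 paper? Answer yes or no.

Answer: no

Derivation:
Op 1 fold_left: fold axis v@4; visible region now rows[0,32) x cols[0,4) = 32x4
Op 2 fold_up: fold axis h@16; visible region now rows[0,16) x cols[0,4) = 16x4
Op 3 fold_right: fold axis v@2; visible region now rows[0,16) x cols[2,4) = 16x2
Op 4 fold_right: fold axis v@3; visible region now rows[0,16) x cols[3,4) = 16x1
Op 5 cut(9, 0): punch at orig (9,3); cuts so far [(9, 3)]; region rows[0,16) x cols[3,4) = 16x1
Unfold 1 (reflect across v@3): 2 holes -> [(9, 2), (9, 3)]
Unfold 2 (reflect across v@2): 4 holes -> [(9, 0), (9, 1), (9, 2), (9, 3)]
Unfold 3 (reflect across h@16): 8 holes -> [(9, 0), (9, 1), (9, 2), (9, 3), (22, 0), (22, 1), (22, 2), (22, 3)]
Unfold 4 (reflect across v@4): 16 holes -> [(9, 0), (9, 1), (9, 2), (9, 3), (9, 4), (9, 5), (9, 6), (9, 7), (22, 0), (22, 1), (22, 2), (22, 3), (22, 4), (22, 5), (22, 6), (22, 7)]
Holes: [(9, 0), (9, 1), (9, 2), (9, 3), (9, 4), (9, 5), (9, 6), (9, 7), (22, 0), (22, 1), (22, 2), (22, 3), (22, 4), (22, 5), (22, 6), (22, 7)]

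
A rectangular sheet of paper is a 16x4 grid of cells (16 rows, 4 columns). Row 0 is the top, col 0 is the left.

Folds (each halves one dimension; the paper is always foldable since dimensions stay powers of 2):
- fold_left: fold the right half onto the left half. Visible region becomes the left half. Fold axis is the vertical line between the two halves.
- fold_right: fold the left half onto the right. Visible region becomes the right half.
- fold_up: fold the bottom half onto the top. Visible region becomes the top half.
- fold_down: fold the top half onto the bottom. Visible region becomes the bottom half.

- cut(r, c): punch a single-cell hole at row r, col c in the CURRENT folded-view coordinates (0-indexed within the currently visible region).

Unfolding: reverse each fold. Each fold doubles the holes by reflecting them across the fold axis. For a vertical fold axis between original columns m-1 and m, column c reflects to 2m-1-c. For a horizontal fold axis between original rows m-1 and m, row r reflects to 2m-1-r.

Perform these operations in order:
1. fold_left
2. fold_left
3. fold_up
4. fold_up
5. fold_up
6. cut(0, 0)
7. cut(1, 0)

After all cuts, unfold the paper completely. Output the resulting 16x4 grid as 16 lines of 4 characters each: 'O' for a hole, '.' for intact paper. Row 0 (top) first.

Op 1 fold_left: fold axis v@2; visible region now rows[0,16) x cols[0,2) = 16x2
Op 2 fold_left: fold axis v@1; visible region now rows[0,16) x cols[0,1) = 16x1
Op 3 fold_up: fold axis h@8; visible region now rows[0,8) x cols[0,1) = 8x1
Op 4 fold_up: fold axis h@4; visible region now rows[0,4) x cols[0,1) = 4x1
Op 5 fold_up: fold axis h@2; visible region now rows[0,2) x cols[0,1) = 2x1
Op 6 cut(0, 0): punch at orig (0,0); cuts so far [(0, 0)]; region rows[0,2) x cols[0,1) = 2x1
Op 7 cut(1, 0): punch at orig (1,0); cuts so far [(0, 0), (1, 0)]; region rows[0,2) x cols[0,1) = 2x1
Unfold 1 (reflect across h@2): 4 holes -> [(0, 0), (1, 0), (2, 0), (3, 0)]
Unfold 2 (reflect across h@4): 8 holes -> [(0, 0), (1, 0), (2, 0), (3, 0), (4, 0), (5, 0), (6, 0), (7, 0)]
Unfold 3 (reflect across h@8): 16 holes -> [(0, 0), (1, 0), (2, 0), (3, 0), (4, 0), (5, 0), (6, 0), (7, 0), (8, 0), (9, 0), (10, 0), (11, 0), (12, 0), (13, 0), (14, 0), (15, 0)]
Unfold 4 (reflect across v@1): 32 holes -> [(0, 0), (0, 1), (1, 0), (1, 1), (2, 0), (2, 1), (3, 0), (3, 1), (4, 0), (4, 1), (5, 0), (5, 1), (6, 0), (6, 1), (7, 0), (7, 1), (8, 0), (8, 1), (9, 0), (9, 1), (10, 0), (10, 1), (11, 0), (11, 1), (12, 0), (12, 1), (13, 0), (13, 1), (14, 0), (14, 1), (15, 0), (15, 1)]
Unfold 5 (reflect across v@2): 64 holes -> [(0, 0), (0, 1), (0, 2), (0, 3), (1, 0), (1, 1), (1, 2), (1, 3), (2, 0), (2, 1), (2, 2), (2, 3), (3, 0), (3, 1), (3, 2), (3, 3), (4, 0), (4, 1), (4, 2), (4, 3), (5, 0), (5, 1), (5, 2), (5, 3), (6, 0), (6, 1), (6, 2), (6, 3), (7, 0), (7, 1), (7, 2), (7, 3), (8, 0), (8, 1), (8, 2), (8, 3), (9, 0), (9, 1), (9, 2), (9, 3), (10, 0), (10, 1), (10, 2), (10, 3), (11, 0), (11, 1), (11, 2), (11, 3), (12, 0), (12, 1), (12, 2), (12, 3), (13, 0), (13, 1), (13, 2), (13, 3), (14, 0), (14, 1), (14, 2), (14, 3), (15, 0), (15, 1), (15, 2), (15, 3)]

Answer: OOOO
OOOO
OOOO
OOOO
OOOO
OOOO
OOOO
OOOO
OOOO
OOOO
OOOO
OOOO
OOOO
OOOO
OOOO
OOOO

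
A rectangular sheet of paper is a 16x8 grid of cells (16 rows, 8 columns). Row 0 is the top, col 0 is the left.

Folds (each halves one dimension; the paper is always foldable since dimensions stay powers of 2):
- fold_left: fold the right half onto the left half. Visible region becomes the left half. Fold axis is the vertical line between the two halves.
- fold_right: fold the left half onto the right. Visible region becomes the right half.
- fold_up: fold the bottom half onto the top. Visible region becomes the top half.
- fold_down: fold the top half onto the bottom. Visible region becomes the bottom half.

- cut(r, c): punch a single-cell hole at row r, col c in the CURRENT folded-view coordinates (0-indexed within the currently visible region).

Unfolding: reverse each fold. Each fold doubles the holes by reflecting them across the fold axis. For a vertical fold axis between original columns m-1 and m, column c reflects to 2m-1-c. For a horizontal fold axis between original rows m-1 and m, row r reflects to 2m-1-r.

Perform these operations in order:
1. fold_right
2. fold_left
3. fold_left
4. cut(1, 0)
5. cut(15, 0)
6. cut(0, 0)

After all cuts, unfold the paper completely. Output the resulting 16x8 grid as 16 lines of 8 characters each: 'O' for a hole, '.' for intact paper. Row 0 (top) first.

Op 1 fold_right: fold axis v@4; visible region now rows[0,16) x cols[4,8) = 16x4
Op 2 fold_left: fold axis v@6; visible region now rows[0,16) x cols[4,6) = 16x2
Op 3 fold_left: fold axis v@5; visible region now rows[0,16) x cols[4,5) = 16x1
Op 4 cut(1, 0): punch at orig (1,4); cuts so far [(1, 4)]; region rows[0,16) x cols[4,5) = 16x1
Op 5 cut(15, 0): punch at orig (15,4); cuts so far [(1, 4), (15, 4)]; region rows[0,16) x cols[4,5) = 16x1
Op 6 cut(0, 0): punch at orig (0,4); cuts so far [(0, 4), (1, 4), (15, 4)]; region rows[0,16) x cols[4,5) = 16x1
Unfold 1 (reflect across v@5): 6 holes -> [(0, 4), (0, 5), (1, 4), (1, 5), (15, 4), (15, 5)]
Unfold 2 (reflect across v@6): 12 holes -> [(0, 4), (0, 5), (0, 6), (0, 7), (1, 4), (1, 5), (1, 6), (1, 7), (15, 4), (15, 5), (15, 6), (15, 7)]
Unfold 3 (reflect across v@4): 24 holes -> [(0, 0), (0, 1), (0, 2), (0, 3), (0, 4), (0, 5), (0, 6), (0, 7), (1, 0), (1, 1), (1, 2), (1, 3), (1, 4), (1, 5), (1, 6), (1, 7), (15, 0), (15, 1), (15, 2), (15, 3), (15, 4), (15, 5), (15, 6), (15, 7)]

Answer: OOOOOOOO
OOOOOOOO
........
........
........
........
........
........
........
........
........
........
........
........
........
OOOOOOOO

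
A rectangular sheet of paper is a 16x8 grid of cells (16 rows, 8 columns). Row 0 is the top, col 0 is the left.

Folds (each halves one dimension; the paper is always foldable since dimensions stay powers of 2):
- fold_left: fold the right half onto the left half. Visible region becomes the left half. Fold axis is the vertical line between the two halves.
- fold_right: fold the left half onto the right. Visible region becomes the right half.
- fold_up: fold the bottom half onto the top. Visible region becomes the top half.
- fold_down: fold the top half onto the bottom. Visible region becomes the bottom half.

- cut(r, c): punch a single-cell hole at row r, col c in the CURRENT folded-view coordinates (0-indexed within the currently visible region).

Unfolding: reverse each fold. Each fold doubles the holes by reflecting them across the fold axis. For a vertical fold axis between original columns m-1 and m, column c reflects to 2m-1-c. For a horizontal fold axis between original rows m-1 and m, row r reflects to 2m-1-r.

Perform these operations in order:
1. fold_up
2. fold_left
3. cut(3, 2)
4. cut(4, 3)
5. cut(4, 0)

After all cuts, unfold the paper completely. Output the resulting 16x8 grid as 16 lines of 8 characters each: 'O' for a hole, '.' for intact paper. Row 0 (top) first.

Op 1 fold_up: fold axis h@8; visible region now rows[0,8) x cols[0,8) = 8x8
Op 2 fold_left: fold axis v@4; visible region now rows[0,8) x cols[0,4) = 8x4
Op 3 cut(3, 2): punch at orig (3,2); cuts so far [(3, 2)]; region rows[0,8) x cols[0,4) = 8x4
Op 4 cut(4, 3): punch at orig (4,3); cuts so far [(3, 2), (4, 3)]; region rows[0,8) x cols[0,4) = 8x4
Op 5 cut(4, 0): punch at orig (4,0); cuts so far [(3, 2), (4, 0), (4, 3)]; region rows[0,8) x cols[0,4) = 8x4
Unfold 1 (reflect across v@4): 6 holes -> [(3, 2), (3, 5), (4, 0), (4, 3), (4, 4), (4, 7)]
Unfold 2 (reflect across h@8): 12 holes -> [(3, 2), (3, 5), (4, 0), (4, 3), (4, 4), (4, 7), (11, 0), (11, 3), (11, 4), (11, 7), (12, 2), (12, 5)]

Answer: ........
........
........
..O..O..
O..OO..O
........
........
........
........
........
........
O..OO..O
..O..O..
........
........
........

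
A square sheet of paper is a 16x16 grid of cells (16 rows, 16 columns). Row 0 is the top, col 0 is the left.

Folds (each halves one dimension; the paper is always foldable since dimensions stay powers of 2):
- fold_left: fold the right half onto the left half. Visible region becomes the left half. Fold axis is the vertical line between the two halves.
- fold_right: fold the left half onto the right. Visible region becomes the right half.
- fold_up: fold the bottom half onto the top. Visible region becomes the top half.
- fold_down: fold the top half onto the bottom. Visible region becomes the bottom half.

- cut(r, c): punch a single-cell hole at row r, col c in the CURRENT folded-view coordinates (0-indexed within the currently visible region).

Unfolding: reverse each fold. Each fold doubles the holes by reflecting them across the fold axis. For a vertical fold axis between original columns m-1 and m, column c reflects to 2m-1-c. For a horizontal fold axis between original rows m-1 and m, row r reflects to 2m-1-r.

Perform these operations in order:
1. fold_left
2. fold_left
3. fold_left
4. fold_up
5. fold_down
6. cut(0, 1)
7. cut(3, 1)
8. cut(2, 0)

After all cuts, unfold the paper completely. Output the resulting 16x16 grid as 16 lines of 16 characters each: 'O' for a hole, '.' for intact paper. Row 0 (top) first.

Op 1 fold_left: fold axis v@8; visible region now rows[0,16) x cols[0,8) = 16x8
Op 2 fold_left: fold axis v@4; visible region now rows[0,16) x cols[0,4) = 16x4
Op 3 fold_left: fold axis v@2; visible region now rows[0,16) x cols[0,2) = 16x2
Op 4 fold_up: fold axis h@8; visible region now rows[0,8) x cols[0,2) = 8x2
Op 5 fold_down: fold axis h@4; visible region now rows[4,8) x cols[0,2) = 4x2
Op 6 cut(0, 1): punch at orig (4,1); cuts so far [(4, 1)]; region rows[4,8) x cols[0,2) = 4x2
Op 7 cut(3, 1): punch at orig (7,1); cuts so far [(4, 1), (7, 1)]; region rows[4,8) x cols[0,2) = 4x2
Op 8 cut(2, 0): punch at orig (6,0); cuts so far [(4, 1), (6, 0), (7, 1)]; region rows[4,8) x cols[0,2) = 4x2
Unfold 1 (reflect across h@4): 6 holes -> [(0, 1), (1, 0), (3, 1), (4, 1), (6, 0), (7, 1)]
Unfold 2 (reflect across h@8): 12 holes -> [(0, 1), (1, 0), (3, 1), (4, 1), (6, 0), (7, 1), (8, 1), (9, 0), (11, 1), (12, 1), (14, 0), (15, 1)]
Unfold 3 (reflect across v@2): 24 holes -> [(0, 1), (0, 2), (1, 0), (1, 3), (3, 1), (3, 2), (4, 1), (4, 2), (6, 0), (6, 3), (7, 1), (7, 2), (8, 1), (8, 2), (9, 0), (9, 3), (11, 1), (11, 2), (12, 1), (12, 2), (14, 0), (14, 3), (15, 1), (15, 2)]
Unfold 4 (reflect across v@4): 48 holes -> [(0, 1), (0, 2), (0, 5), (0, 6), (1, 0), (1, 3), (1, 4), (1, 7), (3, 1), (3, 2), (3, 5), (3, 6), (4, 1), (4, 2), (4, 5), (4, 6), (6, 0), (6, 3), (6, 4), (6, 7), (7, 1), (7, 2), (7, 5), (7, 6), (8, 1), (8, 2), (8, 5), (8, 6), (9, 0), (9, 3), (9, 4), (9, 7), (11, 1), (11, 2), (11, 5), (11, 6), (12, 1), (12, 2), (12, 5), (12, 6), (14, 0), (14, 3), (14, 4), (14, 7), (15, 1), (15, 2), (15, 5), (15, 6)]
Unfold 5 (reflect across v@8): 96 holes -> [(0, 1), (0, 2), (0, 5), (0, 6), (0, 9), (0, 10), (0, 13), (0, 14), (1, 0), (1, 3), (1, 4), (1, 7), (1, 8), (1, 11), (1, 12), (1, 15), (3, 1), (3, 2), (3, 5), (3, 6), (3, 9), (3, 10), (3, 13), (3, 14), (4, 1), (4, 2), (4, 5), (4, 6), (4, 9), (4, 10), (4, 13), (4, 14), (6, 0), (6, 3), (6, 4), (6, 7), (6, 8), (6, 11), (6, 12), (6, 15), (7, 1), (7, 2), (7, 5), (7, 6), (7, 9), (7, 10), (7, 13), (7, 14), (8, 1), (8, 2), (8, 5), (8, 6), (8, 9), (8, 10), (8, 13), (8, 14), (9, 0), (9, 3), (9, 4), (9, 7), (9, 8), (9, 11), (9, 12), (9, 15), (11, 1), (11, 2), (11, 5), (11, 6), (11, 9), (11, 10), (11, 13), (11, 14), (12, 1), (12, 2), (12, 5), (12, 6), (12, 9), (12, 10), (12, 13), (12, 14), (14, 0), (14, 3), (14, 4), (14, 7), (14, 8), (14, 11), (14, 12), (14, 15), (15, 1), (15, 2), (15, 5), (15, 6), (15, 9), (15, 10), (15, 13), (15, 14)]

Answer: .OO..OO..OO..OO.
O..OO..OO..OO..O
................
.OO..OO..OO..OO.
.OO..OO..OO..OO.
................
O..OO..OO..OO..O
.OO..OO..OO..OO.
.OO..OO..OO..OO.
O..OO..OO..OO..O
................
.OO..OO..OO..OO.
.OO..OO..OO..OO.
................
O..OO..OO..OO..O
.OO..OO..OO..OO.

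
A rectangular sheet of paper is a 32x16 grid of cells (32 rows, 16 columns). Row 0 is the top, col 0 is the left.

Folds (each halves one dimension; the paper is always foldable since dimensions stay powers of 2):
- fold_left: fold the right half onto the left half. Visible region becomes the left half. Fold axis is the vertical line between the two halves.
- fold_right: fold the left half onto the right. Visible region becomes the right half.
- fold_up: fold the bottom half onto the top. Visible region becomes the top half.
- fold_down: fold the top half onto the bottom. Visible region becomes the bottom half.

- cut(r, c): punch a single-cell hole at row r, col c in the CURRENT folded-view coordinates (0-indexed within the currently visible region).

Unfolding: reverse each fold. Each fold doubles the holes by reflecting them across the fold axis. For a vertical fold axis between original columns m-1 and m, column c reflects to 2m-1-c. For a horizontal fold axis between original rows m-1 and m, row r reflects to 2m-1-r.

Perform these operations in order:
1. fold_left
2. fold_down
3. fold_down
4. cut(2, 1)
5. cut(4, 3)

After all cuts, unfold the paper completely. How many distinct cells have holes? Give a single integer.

Op 1 fold_left: fold axis v@8; visible region now rows[0,32) x cols[0,8) = 32x8
Op 2 fold_down: fold axis h@16; visible region now rows[16,32) x cols[0,8) = 16x8
Op 3 fold_down: fold axis h@24; visible region now rows[24,32) x cols[0,8) = 8x8
Op 4 cut(2, 1): punch at orig (26,1); cuts so far [(26, 1)]; region rows[24,32) x cols[0,8) = 8x8
Op 5 cut(4, 3): punch at orig (28,3); cuts so far [(26, 1), (28, 3)]; region rows[24,32) x cols[0,8) = 8x8
Unfold 1 (reflect across h@24): 4 holes -> [(19, 3), (21, 1), (26, 1), (28, 3)]
Unfold 2 (reflect across h@16): 8 holes -> [(3, 3), (5, 1), (10, 1), (12, 3), (19, 3), (21, 1), (26, 1), (28, 3)]
Unfold 3 (reflect across v@8): 16 holes -> [(3, 3), (3, 12), (5, 1), (5, 14), (10, 1), (10, 14), (12, 3), (12, 12), (19, 3), (19, 12), (21, 1), (21, 14), (26, 1), (26, 14), (28, 3), (28, 12)]

Answer: 16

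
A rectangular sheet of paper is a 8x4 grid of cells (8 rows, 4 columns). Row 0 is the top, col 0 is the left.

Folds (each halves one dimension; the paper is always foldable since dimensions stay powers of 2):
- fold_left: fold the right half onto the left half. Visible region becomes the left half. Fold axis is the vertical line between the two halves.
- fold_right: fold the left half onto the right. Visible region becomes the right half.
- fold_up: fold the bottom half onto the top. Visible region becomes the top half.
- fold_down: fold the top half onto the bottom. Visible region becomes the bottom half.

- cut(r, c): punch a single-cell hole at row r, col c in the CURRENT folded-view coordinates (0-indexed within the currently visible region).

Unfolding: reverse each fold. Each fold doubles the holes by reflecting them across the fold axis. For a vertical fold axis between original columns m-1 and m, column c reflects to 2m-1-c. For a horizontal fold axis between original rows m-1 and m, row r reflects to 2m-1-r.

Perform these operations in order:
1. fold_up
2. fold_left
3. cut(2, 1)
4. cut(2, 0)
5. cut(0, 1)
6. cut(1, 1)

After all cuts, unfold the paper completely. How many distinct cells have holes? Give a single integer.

Answer: 16

Derivation:
Op 1 fold_up: fold axis h@4; visible region now rows[0,4) x cols[0,4) = 4x4
Op 2 fold_left: fold axis v@2; visible region now rows[0,4) x cols[0,2) = 4x2
Op 3 cut(2, 1): punch at orig (2,1); cuts so far [(2, 1)]; region rows[0,4) x cols[0,2) = 4x2
Op 4 cut(2, 0): punch at orig (2,0); cuts so far [(2, 0), (2, 1)]; region rows[0,4) x cols[0,2) = 4x2
Op 5 cut(0, 1): punch at orig (0,1); cuts so far [(0, 1), (2, 0), (2, 1)]; region rows[0,4) x cols[0,2) = 4x2
Op 6 cut(1, 1): punch at orig (1,1); cuts so far [(0, 1), (1, 1), (2, 0), (2, 1)]; region rows[0,4) x cols[0,2) = 4x2
Unfold 1 (reflect across v@2): 8 holes -> [(0, 1), (0, 2), (1, 1), (1, 2), (2, 0), (2, 1), (2, 2), (2, 3)]
Unfold 2 (reflect across h@4): 16 holes -> [(0, 1), (0, 2), (1, 1), (1, 2), (2, 0), (2, 1), (2, 2), (2, 3), (5, 0), (5, 1), (5, 2), (5, 3), (6, 1), (6, 2), (7, 1), (7, 2)]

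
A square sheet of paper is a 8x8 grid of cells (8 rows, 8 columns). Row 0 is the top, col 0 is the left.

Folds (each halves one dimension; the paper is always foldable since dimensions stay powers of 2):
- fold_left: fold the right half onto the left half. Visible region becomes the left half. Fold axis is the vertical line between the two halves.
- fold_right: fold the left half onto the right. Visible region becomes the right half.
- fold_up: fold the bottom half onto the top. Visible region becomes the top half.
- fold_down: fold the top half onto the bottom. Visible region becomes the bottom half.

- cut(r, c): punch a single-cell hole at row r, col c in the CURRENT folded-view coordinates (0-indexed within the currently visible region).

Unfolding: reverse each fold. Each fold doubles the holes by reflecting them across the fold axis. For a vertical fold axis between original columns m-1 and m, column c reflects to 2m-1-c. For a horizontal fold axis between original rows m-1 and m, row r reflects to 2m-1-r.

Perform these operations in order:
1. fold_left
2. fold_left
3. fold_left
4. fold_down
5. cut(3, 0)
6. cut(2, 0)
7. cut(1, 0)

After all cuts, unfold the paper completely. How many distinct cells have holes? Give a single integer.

Op 1 fold_left: fold axis v@4; visible region now rows[0,8) x cols[0,4) = 8x4
Op 2 fold_left: fold axis v@2; visible region now rows[0,8) x cols[0,2) = 8x2
Op 3 fold_left: fold axis v@1; visible region now rows[0,8) x cols[0,1) = 8x1
Op 4 fold_down: fold axis h@4; visible region now rows[4,8) x cols[0,1) = 4x1
Op 5 cut(3, 0): punch at orig (7,0); cuts so far [(7, 0)]; region rows[4,8) x cols[0,1) = 4x1
Op 6 cut(2, 0): punch at orig (6,0); cuts so far [(6, 0), (7, 0)]; region rows[4,8) x cols[0,1) = 4x1
Op 7 cut(1, 0): punch at orig (5,0); cuts so far [(5, 0), (6, 0), (7, 0)]; region rows[4,8) x cols[0,1) = 4x1
Unfold 1 (reflect across h@4): 6 holes -> [(0, 0), (1, 0), (2, 0), (5, 0), (6, 0), (7, 0)]
Unfold 2 (reflect across v@1): 12 holes -> [(0, 0), (0, 1), (1, 0), (1, 1), (2, 0), (2, 1), (5, 0), (5, 1), (6, 0), (6, 1), (7, 0), (7, 1)]
Unfold 3 (reflect across v@2): 24 holes -> [(0, 0), (0, 1), (0, 2), (0, 3), (1, 0), (1, 1), (1, 2), (1, 3), (2, 0), (2, 1), (2, 2), (2, 3), (5, 0), (5, 1), (5, 2), (5, 3), (6, 0), (6, 1), (6, 2), (6, 3), (7, 0), (7, 1), (7, 2), (7, 3)]
Unfold 4 (reflect across v@4): 48 holes -> [(0, 0), (0, 1), (0, 2), (0, 3), (0, 4), (0, 5), (0, 6), (0, 7), (1, 0), (1, 1), (1, 2), (1, 3), (1, 4), (1, 5), (1, 6), (1, 7), (2, 0), (2, 1), (2, 2), (2, 3), (2, 4), (2, 5), (2, 6), (2, 7), (5, 0), (5, 1), (5, 2), (5, 3), (5, 4), (5, 5), (5, 6), (5, 7), (6, 0), (6, 1), (6, 2), (6, 3), (6, 4), (6, 5), (6, 6), (6, 7), (7, 0), (7, 1), (7, 2), (7, 3), (7, 4), (7, 5), (7, 6), (7, 7)]

Answer: 48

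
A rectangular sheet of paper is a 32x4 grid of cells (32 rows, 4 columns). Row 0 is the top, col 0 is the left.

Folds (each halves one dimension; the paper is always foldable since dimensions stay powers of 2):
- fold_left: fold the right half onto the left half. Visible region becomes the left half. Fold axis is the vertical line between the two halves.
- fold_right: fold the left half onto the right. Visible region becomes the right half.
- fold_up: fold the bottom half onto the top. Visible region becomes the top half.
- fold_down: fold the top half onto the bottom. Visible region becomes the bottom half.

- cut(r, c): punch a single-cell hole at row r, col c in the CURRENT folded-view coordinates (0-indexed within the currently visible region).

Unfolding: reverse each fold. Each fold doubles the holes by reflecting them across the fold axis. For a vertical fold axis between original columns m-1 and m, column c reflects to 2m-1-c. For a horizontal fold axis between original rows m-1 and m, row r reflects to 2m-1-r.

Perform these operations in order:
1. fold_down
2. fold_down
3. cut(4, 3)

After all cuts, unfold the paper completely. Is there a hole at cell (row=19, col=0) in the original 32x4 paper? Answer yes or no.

Answer: no

Derivation:
Op 1 fold_down: fold axis h@16; visible region now rows[16,32) x cols[0,4) = 16x4
Op 2 fold_down: fold axis h@24; visible region now rows[24,32) x cols[0,4) = 8x4
Op 3 cut(4, 3): punch at orig (28,3); cuts so far [(28, 3)]; region rows[24,32) x cols[0,4) = 8x4
Unfold 1 (reflect across h@24): 2 holes -> [(19, 3), (28, 3)]
Unfold 2 (reflect across h@16): 4 holes -> [(3, 3), (12, 3), (19, 3), (28, 3)]
Holes: [(3, 3), (12, 3), (19, 3), (28, 3)]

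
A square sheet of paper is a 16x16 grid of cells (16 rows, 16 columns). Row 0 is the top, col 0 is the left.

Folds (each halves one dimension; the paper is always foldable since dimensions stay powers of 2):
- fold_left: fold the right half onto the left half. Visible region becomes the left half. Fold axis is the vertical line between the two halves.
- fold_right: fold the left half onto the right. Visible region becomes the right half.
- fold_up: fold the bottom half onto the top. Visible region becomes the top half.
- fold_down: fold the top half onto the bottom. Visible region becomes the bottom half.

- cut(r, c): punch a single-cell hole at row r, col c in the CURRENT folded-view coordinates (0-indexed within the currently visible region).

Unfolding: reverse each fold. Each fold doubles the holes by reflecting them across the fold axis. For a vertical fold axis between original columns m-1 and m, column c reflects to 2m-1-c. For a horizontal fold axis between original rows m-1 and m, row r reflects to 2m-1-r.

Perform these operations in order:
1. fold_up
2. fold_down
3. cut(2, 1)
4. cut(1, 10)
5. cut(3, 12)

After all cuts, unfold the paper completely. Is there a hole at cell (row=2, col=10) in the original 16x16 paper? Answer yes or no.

Op 1 fold_up: fold axis h@8; visible region now rows[0,8) x cols[0,16) = 8x16
Op 2 fold_down: fold axis h@4; visible region now rows[4,8) x cols[0,16) = 4x16
Op 3 cut(2, 1): punch at orig (6,1); cuts so far [(6, 1)]; region rows[4,8) x cols[0,16) = 4x16
Op 4 cut(1, 10): punch at orig (5,10); cuts so far [(5, 10), (6, 1)]; region rows[4,8) x cols[0,16) = 4x16
Op 5 cut(3, 12): punch at orig (7,12); cuts so far [(5, 10), (6, 1), (7, 12)]; region rows[4,8) x cols[0,16) = 4x16
Unfold 1 (reflect across h@4): 6 holes -> [(0, 12), (1, 1), (2, 10), (5, 10), (6, 1), (7, 12)]
Unfold 2 (reflect across h@8): 12 holes -> [(0, 12), (1, 1), (2, 10), (5, 10), (6, 1), (7, 12), (8, 12), (9, 1), (10, 10), (13, 10), (14, 1), (15, 12)]
Holes: [(0, 12), (1, 1), (2, 10), (5, 10), (6, 1), (7, 12), (8, 12), (9, 1), (10, 10), (13, 10), (14, 1), (15, 12)]

Answer: yes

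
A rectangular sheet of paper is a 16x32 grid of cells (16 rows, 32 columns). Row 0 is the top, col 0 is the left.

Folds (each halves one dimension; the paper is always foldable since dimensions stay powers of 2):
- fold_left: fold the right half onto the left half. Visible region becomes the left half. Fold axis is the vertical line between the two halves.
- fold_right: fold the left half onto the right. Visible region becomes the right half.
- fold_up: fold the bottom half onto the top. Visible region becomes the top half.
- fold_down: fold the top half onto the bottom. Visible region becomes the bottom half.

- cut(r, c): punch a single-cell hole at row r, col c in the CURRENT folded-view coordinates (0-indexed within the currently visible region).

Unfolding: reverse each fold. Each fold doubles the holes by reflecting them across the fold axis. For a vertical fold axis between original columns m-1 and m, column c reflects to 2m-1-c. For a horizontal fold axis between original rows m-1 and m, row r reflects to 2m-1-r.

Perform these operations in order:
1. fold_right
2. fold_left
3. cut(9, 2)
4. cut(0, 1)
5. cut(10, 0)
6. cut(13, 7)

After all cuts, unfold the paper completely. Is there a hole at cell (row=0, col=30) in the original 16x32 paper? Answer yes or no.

Answer: yes

Derivation:
Op 1 fold_right: fold axis v@16; visible region now rows[0,16) x cols[16,32) = 16x16
Op 2 fold_left: fold axis v@24; visible region now rows[0,16) x cols[16,24) = 16x8
Op 3 cut(9, 2): punch at orig (9,18); cuts so far [(9, 18)]; region rows[0,16) x cols[16,24) = 16x8
Op 4 cut(0, 1): punch at orig (0,17); cuts so far [(0, 17), (9, 18)]; region rows[0,16) x cols[16,24) = 16x8
Op 5 cut(10, 0): punch at orig (10,16); cuts so far [(0, 17), (9, 18), (10, 16)]; region rows[0,16) x cols[16,24) = 16x8
Op 6 cut(13, 7): punch at orig (13,23); cuts so far [(0, 17), (9, 18), (10, 16), (13, 23)]; region rows[0,16) x cols[16,24) = 16x8
Unfold 1 (reflect across v@24): 8 holes -> [(0, 17), (0, 30), (9, 18), (9, 29), (10, 16), (10, 31), (13, 23), (13, 24)]
Unfold 2 (reflect across v@16): 16 holes -> [(0, 1), (0, 14), (0, 17), (0, 30), (9, 2), (9, 13), (9, 18), (9, 29), (10, 0), (10, 15), (10, 16), (10, 31), (13, 7), (13, 8), (13, 23), (13, 24)]
Holes: [(0, 1), (0, 14), (0, 17), (0, 30), (9, 2), (9, 13), (9, 18), (9, 29), (10, 0), (10, 15), (10, 16), (10, 31), (13, 7), (13, 8), (13, 23), (13, 24)]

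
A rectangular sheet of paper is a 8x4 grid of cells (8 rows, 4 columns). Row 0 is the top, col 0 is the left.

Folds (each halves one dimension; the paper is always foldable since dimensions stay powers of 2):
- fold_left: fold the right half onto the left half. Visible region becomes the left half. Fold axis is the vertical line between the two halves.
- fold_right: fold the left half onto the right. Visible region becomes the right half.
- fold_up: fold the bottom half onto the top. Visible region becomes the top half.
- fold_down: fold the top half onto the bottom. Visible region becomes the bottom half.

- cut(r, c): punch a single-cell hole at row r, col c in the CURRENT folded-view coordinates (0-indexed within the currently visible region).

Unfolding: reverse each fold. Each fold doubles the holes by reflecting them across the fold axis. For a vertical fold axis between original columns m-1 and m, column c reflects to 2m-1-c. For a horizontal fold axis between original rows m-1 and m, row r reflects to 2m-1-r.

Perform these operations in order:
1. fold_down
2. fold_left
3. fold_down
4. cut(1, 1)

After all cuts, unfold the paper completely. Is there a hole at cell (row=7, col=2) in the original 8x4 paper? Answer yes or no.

Op 1 fold_down: fold axis h@4; visible region now rows[4,8) x cols[0,4) = 4x4
Op 2 fold_left: fold axis v@2; visible region now rows[4,8) x cols[0,2) = 4x2
Op 3 fold_down: fold axis h@6; visible region now rows[6,8) x cols[0,2) = 2x2
Op 4 cut(1, 1): punch at orig (7,1); cuts so far [(7, 1)]; region rows[6,8) x cols[0,2) = 2x2
Unfold 1 (reflect across h@6): 2 holes -> [(4, 1), (7, 1)]
Unfold 2 (reflect across v@2): 4 holes -> [(4, 1), (4, 2), (7, 1), (7, 2)]
Unfold 3 (reflect across h@4): 8 holes -> [(0, 1), (0, 2), (3, 1), (3, 2), (4, 1), (4, 2), (7, 1), (7, 2)]
Holes: [(0, 1), (0, 2), (3, 1), (3, 2), (4, 1), (4, 2), (7, 1), (7, 2)]

Answer: yes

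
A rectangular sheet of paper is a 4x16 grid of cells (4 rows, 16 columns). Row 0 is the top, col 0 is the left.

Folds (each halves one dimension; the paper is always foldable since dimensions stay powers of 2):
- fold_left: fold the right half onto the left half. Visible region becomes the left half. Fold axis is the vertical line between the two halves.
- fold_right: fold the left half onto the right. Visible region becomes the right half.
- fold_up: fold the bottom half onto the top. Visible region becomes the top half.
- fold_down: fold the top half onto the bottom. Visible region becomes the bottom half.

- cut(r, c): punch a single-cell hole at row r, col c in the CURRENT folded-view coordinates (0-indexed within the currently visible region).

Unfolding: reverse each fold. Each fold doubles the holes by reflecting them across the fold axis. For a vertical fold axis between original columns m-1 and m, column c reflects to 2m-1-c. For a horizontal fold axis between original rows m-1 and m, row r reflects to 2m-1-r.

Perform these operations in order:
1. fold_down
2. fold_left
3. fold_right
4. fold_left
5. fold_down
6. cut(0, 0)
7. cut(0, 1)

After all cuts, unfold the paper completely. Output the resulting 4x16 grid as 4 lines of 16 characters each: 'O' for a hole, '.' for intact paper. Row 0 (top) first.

Answer: OOOOOOOOOOOOOOOO
OOOOOOOOOOOOOOOO
OOOOOOOOOOOOOOOO
OOOOOOOOOOOOOOOO

Derivation:
Op 1 fold_down: fold axis h@2; visible region now rows[2,4) x cols[0,16) = 2x16
Op 2 fold_left: fold axis v@8; visible region now rows[2,4) x cols[0,8) = 2x8
Op 3 fold_right: fold axis v@4; visible region now rows[2,4) x cols[4,8) = 2x4
Op 4 fold_left: fold axis v@6; visible region now rows[2,4) x cols[4,6) = 2x2
Op 5 fold_down: fold axis h@3; visible region now rows[3,4) x cols[4,6) = 1x2
Op 6 cut(0, 0): punch at orig (3,4); cuts so far [(3, 4)]; region rows[3,4) x cols[4,6) = 1x2
Op 7 cut(0, 1): punch at orig (3,5); cuts so far [(3, 4), (3, 5)]; region rows[3,4) x cols[4,6) = 1x2
Unfold 1 (reflect across h@3): 4 holes -> [(2, 4), (2, 5), (3, 4), (3, 5)]
Unfold 2 (reflect across v@6): 8 holes -> [(2, 4), (2, 5), (2, 6), (2, 7), (3, 4), (3, 5), (3, 6), (3, 7)]
Unfold 3 (reflect across v@4): 16 holes -> [(2, 0), (2, 1), (2, 2), (2, 3), (2, 4), (2, 5), (2, 6), (2, 7), (3, 0), (3, 1), (3, 2), (3, 3), (3, 4), (3, 5), (3, 6), (3, 7)]
Unfold 4 (reflect across v@8): 32 holes -> [(2, 0), (2, 1), (2, 2), (2, 3), (2, 4), (2, 5), (2, 6), (2, 7), (2, 8), (2, 9), (2, 10), (2, 11), (2, 12), (2, 13), (2, 14), (2, 15), (3, 0), (3, 1), (3, 2), (3, 3), (3, 4), (3, 5), (3, 6), (3, 7), (3, 8), (3, 9), (3, 10), (3, 11), (3, 12), (3, 13), (3, 14), (3, 15)]
Unfold 5 (reflect across h@2): 64 holes -> [(0, 0), (0, 1), (0, 2), (0, 3), (0, 4), (0, 5), (0, 6), (0, 7), (0, 8), (0, 9), (0, 10), (0, 11), (0, 12), (0, 13), (0, 14), (0, 15), (1, 0), (1, 1), (1, 2), (1, 3), (1, 4), (1, 5), (1, 6), (1, 7), (1, 8), (1, 9), (1, 10), (1, 11), (1, 12), (1, 13), (1, 14), (1, 15), (2, 0), (2, 1), (2, 2), (2, 3), (2, 4), (2, 5), (2, 6), (2, 7), (2, 8), (2, 9), (2, 10), (2, 11), (2, 12), (2, 13), (2, 14), (2, 15), (3, 0), (3, 1), (3, 2), (3, 3), (3, 4), (3, 5), (3, 6), (3, 7), (3, 8), (3, 9), (3, 10), (3, 11), (3, 12), (3, 13), (3, 14), (3, 15)]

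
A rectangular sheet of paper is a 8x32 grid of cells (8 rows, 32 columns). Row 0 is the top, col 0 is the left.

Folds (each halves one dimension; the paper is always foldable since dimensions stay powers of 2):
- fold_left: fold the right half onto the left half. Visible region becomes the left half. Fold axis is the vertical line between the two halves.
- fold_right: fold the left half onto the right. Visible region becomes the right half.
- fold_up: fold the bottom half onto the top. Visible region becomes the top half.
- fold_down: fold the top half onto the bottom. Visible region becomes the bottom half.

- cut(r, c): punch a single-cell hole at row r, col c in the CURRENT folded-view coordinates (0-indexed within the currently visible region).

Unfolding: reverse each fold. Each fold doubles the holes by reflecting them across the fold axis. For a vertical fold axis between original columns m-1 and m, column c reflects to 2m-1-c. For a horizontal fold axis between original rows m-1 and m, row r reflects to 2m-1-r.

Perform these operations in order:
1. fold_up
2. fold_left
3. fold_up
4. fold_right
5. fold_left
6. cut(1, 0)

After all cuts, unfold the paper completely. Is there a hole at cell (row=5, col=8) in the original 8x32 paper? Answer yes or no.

Answer: yes

Derivation:
Op 1 fold_up: fold axis h@4; visible region now rows[0,4) x cols[0,32) = 4x32
Op 2 fold_left: fold axis v@16; visible region now rows[0,4) x cols[0,16) = 4x16
Op 3 fold_up: fold axis h@2; visible region now rows[0,2) x cols[0,16) = 2x16
Op 4 fold_right: fold axis v@8; visible region now rows[0,2) x cols[8,16) = 2x8
Op 5 fold_left: fold axis v@12; visible region now rows[0,2) x cols[8,12) = 2x4
Op 6 cut(1, 0): punch at orig (1,8); cuts so far [(1, 8)]; region rows[0,2) x cols[8,12) = 2x4
Unfold 1 (reflect across v@12): 2 holes -> [(1, 8), (1, 15)]
Unfold 2 (reflect across v@8): 4 holes -> [(1, 0), (1, 7), (1, 8), (1, 15)]
Unfold 3 (reflect across h@2): 8 holes -> [(1, 0), (1, 7), (1, 8), (1, 15), (2, 0), (2, 7), (2, 8), (2, 15)]
Unfold 4 (reflect across v@16): 16 holes -> [(1, 0), (1, 7), (1, 8), (1, 15), (1, 16), (1, 23), (1, 24), (1, 31), (2, 0), (2, 7), (2, 8), (2, 15), (2, 16), (2, 23), (2, 24), (2, 31)]
Unfold 5 (reflect across h@4): 32 holes -> [(1, 0), (1, 7), (1, 8), (1, 15), (1, 16), (1, 23), (1, 24), (1, 31), (2, 0), (2, 7), (2, 8), (2, 15), (2, 16), (2, 23), (2, 24), (2, 31), (5, 0), (5, 7), (5, 8), (5, 15), (5, 16), (5, 23), (5, 24), (5, 31), (6, 0), (6, 7), (6, 8), (6, 15), (6, 16), (6, 23), (6, 24), (6, 31)]
Holes: [(1, 0), (1, 7), (1, 8), (1, 15), (1, 16), (1, 23), (1, 24), (1, 31), (2, 0), (2, 7), (2, 8), (2, 15), (2, 16), (2, 23), (2, 24), (2, 31), (5, 0), (5, 7), (5, 8), (5, 15), (5, 16), (5, 23), (5, 24), (5, 31), (6, 0), (6, 7), (6, 8), (6, 15), (6, 16), (6, 23), (6, 24), (6, 31)]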